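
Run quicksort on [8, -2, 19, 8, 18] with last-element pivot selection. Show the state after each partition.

Partition 1: pivot=18 at index 3 -> [8, -2, 8, 18, 19]
Partition 2: pivot=8 at index 2 -> [8, -2, 8, 18, 19]
Partition 3: pivot=-2 at index 0 -> [-2, 8, 8, 18, 19]


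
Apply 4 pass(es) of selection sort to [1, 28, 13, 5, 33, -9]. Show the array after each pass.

Pass 1: Select minimum -9 at index 5, swap -> [-9, 28, 13, 5, 33, 1]
Pass 2: Select minimum 1 at index 5, swap -> [-9, 1, 13, 5, 33, 28]
Pass 3: Select minimum 5 at index 3, swap -> [-9, 1, 5, 13, 33, 28]
Pass 4: Select minimum 13 at index 3, swap -> [-9, 1, 5, 13, 33, 28]


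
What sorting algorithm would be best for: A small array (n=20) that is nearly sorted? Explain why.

Best choice: Insertion sort
Reason: Insertion sort is O(n) for nearly sorted arrays and has low overhead


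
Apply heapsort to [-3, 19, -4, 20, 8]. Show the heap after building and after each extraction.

Build heap: [20, 19, -4, -3, 8]
Extract 20: [19, 8, -4, -3, 20]
Extract 19: [8, -3, -4, 19, 20]
Extract 8: [-3, -4, 8, 19, 20]
Extract -3: [-4, -3, 8, 19, 20]


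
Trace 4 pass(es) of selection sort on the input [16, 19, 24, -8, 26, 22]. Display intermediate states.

Pass 1: Select minimum -8 at index 3, swap -> [-8, 19, 24, 16, 26, 22]
Pass 2: Select minimum 16 at index 3, swap -> [-8, 16, 24, 19, 26, 22]
Pass 3: Select minimum 19 at index 3, swap -> [-8, 16, 19, 24, 26, 22]
Pass 4: Select minimum 22 at index 5, swap -> [-8, 16, 19, 22, 26, 24]


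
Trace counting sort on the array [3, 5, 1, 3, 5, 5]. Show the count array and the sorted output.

Count array: [0, 1, 0, 2, 0, 3]
(count[i] = number of elements equal to i)
Cumulative count: [0, 1, 1, 3, 3, 6]
Sorted: [1, 3, 3, 5, 5, 5]


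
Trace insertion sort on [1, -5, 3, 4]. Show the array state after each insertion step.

First element 1 is already 'sorted'
Insert -5: shifted 1 elements -> [-5, 1, 3, 4]
Insert 3: shifted 0 elements -> [-5, 1, 3, 4]
Insert 4: shifted 0 elements -> [-5, 1, 3, 4]


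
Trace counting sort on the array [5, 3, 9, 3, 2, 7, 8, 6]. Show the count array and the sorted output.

Count array: [0, 0, 1, 2, 0, 1, 1, 1, 1, 1]
(count[i] = number of elements equal to i)
Cumulative count: [0, 0, 1, 3, 3, 4, 5, 6, 7, 8]
Sorted: [2, 3, 3, 5, 6, 7, 8, 9]


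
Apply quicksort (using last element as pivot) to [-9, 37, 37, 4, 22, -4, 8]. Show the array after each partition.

Partition 1: pivot=8 at index 3 -> [-9, 4, -4, 8, 22, 37, 37]
Partition 2: pivot=-4 at index 1 -> [-9, -4, 4, 8, 22, 37, 37]
Partition 3: pivot=37 at index 6 -> [-9, -4, 4, 8, 22, 37, 37]
Partition 4: pivot=37 at index 5 -> [-9, -4, 4, 8, 22, 37, 37]


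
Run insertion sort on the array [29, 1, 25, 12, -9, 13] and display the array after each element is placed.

First element 29 is already 'sorted'
Insert 1: shifted 1 elements -> [1, 29, 25, 12, -9, 13]
Insert 25: shifted 1 elements -> [1, 25, 29, 12, -9, 13]
Insert 12: shifted 2 elements -> [1, 12, 25, 29, -9, 13]
Insert -9: shifted 4 elements -> [-9, 1, 12, 25, 29, 13]
Insert 13: shifted 2 elements -> [-9, 1, 12, 13, 25, 29]


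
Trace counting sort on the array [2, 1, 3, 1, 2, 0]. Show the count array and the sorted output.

Count array: [1, 2, 2, 1]
(count[i] = number of elements equal to i)
Cumulative count: [1, 3, 5, 6]
Sorted: [0, 1, 1, 2, 2, 3]


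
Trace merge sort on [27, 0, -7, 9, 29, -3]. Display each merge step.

Divide and conquer:
  Merge [0] + [-7] -> [-7, 0]
  Merge [27] + [-7, 0] -> [-7, 0, 27]
  Merge [29] + [-3] -> [-3, 29]
  Merge [9] + [-3, 29] -> [-3, 9, 29]
  Merge [-7, 0, 27] + [-3, 9, 29] -> [-7, -3, 0, 9, 27, 29]


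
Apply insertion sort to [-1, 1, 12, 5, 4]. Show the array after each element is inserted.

First element -1 is already 'sorted'
Insert 1: shifted 0 elements -> [-1, 1, 12, 5, 4]
Insert 12: shifted 0 elements -> [-1, 1, 12, 5, 4]
Insert 5: shifted 1 elements -> [-1, 1, 5, 12, 4]
Insert 4: shifted 2 elements -> [-1, 1, 4, 5, 12]


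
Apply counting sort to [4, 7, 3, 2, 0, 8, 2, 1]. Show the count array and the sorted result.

Count array: [1, 1, 2, 1, 1, 0, 0, 1, 1]
(count[i] = number of elements equal to i)
Cumulative count: [1, 2, 4, 5, 6, 6, 6, 7, 8]
Sorted: [0, 1, 2, 2, 3, 4, 7, 8]


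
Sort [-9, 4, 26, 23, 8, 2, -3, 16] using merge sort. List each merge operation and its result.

Divide and conquer:
  Merge [-9] + [4] -> [-9, 4]
  Merge [26] + [23] -> [23, 26]
  Merge [-9, 4] + [23, 26] -> [-9, 4, 23, 26]
  Merge [8] + [2] -> [2, 8]
  Merge [-3] + [16] -> [-3, 16]
  Merge [2, 8] + [-3, 16] -> [-3, 2, 8, 16]
  Merge [-9, 4, 23, 26] + [-3, 2, 8, 16] -> [-9, -3, 2, 4, 8, 16, 23, 26]


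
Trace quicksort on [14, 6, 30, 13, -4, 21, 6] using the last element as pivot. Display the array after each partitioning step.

Partition 1: pivot=6 at index 2 -> [6, -4, 6, 13, 14, 21, 30]
Partition 2: pivot=-4 at index 0 -> [-4, 6, 6, 13, 14, 21, 30]
Partition 3: pivot=30 at index 6 -> [-4, 6, 6, 13, 14, 21, 30]
Partition 4: pivot=21 at index 5 -> [-4, 6, 6, 13, 14, 21, 30]
Partition 5: pivot=14 at index 4 -> [-4, 6, 6, 13, 14, 21, 30]


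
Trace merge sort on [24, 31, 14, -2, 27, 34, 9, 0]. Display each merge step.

Divide and conquer:
  Merge [24] + [31] -> [24, 31]
  Merge [14] + [-2] -> [-2, 14]
  Merge [24, 31] + [-2, 14] -> [-2, 14, 24, 31]
  Merge [27] + [34] -> [27, 34]
  Merge [9] + [0] -> [0, 9]
  Merge [27, 34] + [0, 9] -> [0, 9, 27, 34]
  Merge [-2, 14, 24, 31] + [0, 9, 27, 34] -> [-2, 0, 9, 14, 24, 27, 31, 34]


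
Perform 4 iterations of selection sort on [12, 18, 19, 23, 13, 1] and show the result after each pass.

Pass 1: Select minimum 1 at index 5, swap -> [1, 18, 19, 23, 13, 12]
Pass 2: Select minimum 12 at index 5, swap -> [1, 12, 19, 23, 13, 18]
Pass 3: Select minimum 13 at index 4, swap -> [1, 12, 13, 23, 19, 18]
Pass 4: Select minimum 18 at index 5, swap -> [1, 12, 13, 18, 19, 23]


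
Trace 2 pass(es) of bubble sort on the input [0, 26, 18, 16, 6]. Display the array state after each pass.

After pass 1: [0, 18, 16, 6, 26] (3 swaps)
After pass 2: [0, 16, 6, 18, 26] (2 swaps)
Total swaps: 5


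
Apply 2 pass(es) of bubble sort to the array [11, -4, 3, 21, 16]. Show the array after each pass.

After pass 1: [-4, 3, 11, 16, 21] (3 swaps)
After pass 2: [-4, 3, 11, 16, 21] (0 swaps)
Total swaps: 3


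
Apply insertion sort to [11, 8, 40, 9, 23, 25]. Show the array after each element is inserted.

First element 11 is already 'sorted'
Insert 8: shifted 1 elements -> [8, 11, 40, 9, 23, 25]
Insert 40: shifted 0 elements -> [8, 11, 40, 9, 23, 25]
Insert 9: shifted 2 elements -> [8, 9, 11, 40, 23, 25]
Insert 23: shifted 1 elements -> [8, 9, 11, 23, 40, 25]
Insert 25: shifted 1 elements -> [8, 9, 11, 23, 25, 40]


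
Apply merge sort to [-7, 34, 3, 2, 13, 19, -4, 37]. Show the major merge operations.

Divide and conquer:
  Merge [-7] + [34] -> [-7, 34]
  Merge [3] + [2] -> [2, 3]
  Merge [-7, 34] + [2, 3] -> [-7, 2, 3, 34]
  Merge [13] + [19] -> [13, 19]
  Merge [-4] + [37] -> [-4, 37]
  Merge [13, 19] + [-4, 37] -> [-4, 13, 19, 37]
  Merge [-7, 2, 3, 34] + [-4, 13, 19, 37] -> [-7, -4, 2, 3, 13, 19, 34, 37]


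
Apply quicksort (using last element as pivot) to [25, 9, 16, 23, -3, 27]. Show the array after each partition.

Partition 1: pivot=27 at index 5 -> [25, 9, 16, 23, -3, 27]
Partition 2: pivot=-3 at index 0 -> [-3, 9, 16, 23, 25, 27]
Partition 3: pivot=25 at index 4 -> [-3, 9, 16, 23, 25, 27]
Partition 4: pivot=23 at index 3 -> [-3, 9, 16, 23, 25, 27]
Partition 5: pivot=16 at index 2 -> [-3, 9, 16, 23, 25, 27]


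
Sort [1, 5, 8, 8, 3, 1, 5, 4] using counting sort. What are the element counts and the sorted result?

Count array: [0, 2, 0, 1, 1, 2, 0, 0, 2]
(count[i] = number of elements equal to i)
Cumulative count: [0, 2, 2, 3, 4, 6, 6, 6, 8]
Sorted: [1, 1, 3, 4, 5, 5, 8, 8]


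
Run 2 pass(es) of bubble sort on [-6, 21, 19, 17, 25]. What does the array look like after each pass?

After pass 1: [-6, 19, 17, 21, 25] (2 swaps)
After pass 2: [-6, 17, 19, 21, 25] (1 swaps)
Total swaps: 3


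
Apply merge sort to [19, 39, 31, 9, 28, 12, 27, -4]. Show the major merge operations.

Divide and conquer:
  Merge [19] + [39] -> [19, 39]
  Merge [31] + [9] -> [9, 31]
  Merge [19, 39] + [9, 31] -> [9, 19, 31, 39]
  Merge [28] + [12] -> [12, 28]
  Merge [27] + [-4] -> [-4, 27]
  Merge [12, 28] + [-4, 27] -> [-4, 12, 27, 28]
  Merge [9, 19, 31, 39] + [-4, 12, 27, 28] -> [-4, 9, 12, 19, 27, 28, 31, 39]


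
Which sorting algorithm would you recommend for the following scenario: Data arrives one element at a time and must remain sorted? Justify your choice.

Best choice: Insertion sort
Reason: Insertion sort naturally handles online/streaming input by inserting each new element into sorted position


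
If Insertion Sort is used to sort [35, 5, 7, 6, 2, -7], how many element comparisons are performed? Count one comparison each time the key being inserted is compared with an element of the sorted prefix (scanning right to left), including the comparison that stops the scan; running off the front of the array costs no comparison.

Insert 5: 35 > 5 (shift), reached front = 1 comparison(s) -> [5, 35, 7, 6, 2, -7]
Insert 7: 35 > 7 (shift), 5 <= 7 (stop) = 2 comparison(s) -> [5, 7, 35, 6, 2, -7]
Insert 6: 35 > 6 (shift), 7 > 6 (shift), 5 <= 6 (stop) = 3 comparison(s) -> [5, 6, 7, 35, 2, -7]
Insert 2: 35 > 2 (shift), 7 > 2 (shift), 6 > 2 (shift), 5 > 2 (shift), reached front = 4 comparison(s) -> [2, 5, 6, 7, 35, -7]
Insert -7: 35 > -7 (shift), 7 > -7 (shift), 6 > -7 (shift), 5 > -7 (shift), 2 > -7 (shift), reached front = 5 comparison(s) -> [-7, 2, 5, 6, 7, 35]
Total comparisons: 1 + 2 + 3 + 4 + 5 = 15


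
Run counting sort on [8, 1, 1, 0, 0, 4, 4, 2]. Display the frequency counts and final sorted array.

Count array: [2, 2, 1, 0, 2, 0, 0, 0, 1]
(count[i] = number of elements equal to i)
Cumulative count: [2, 4, 5, 5, 7, 7, 7, 7, 8]
Sorted: [0, 0, 1, 1, 2, 4, 4, 8]


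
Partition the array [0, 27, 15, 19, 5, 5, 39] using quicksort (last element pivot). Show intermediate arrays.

Partition 1: pivot=39 at index 6 -> [0, 27, 15, 19, 5, 5, 39]
Partition 2: pivot=5 at index 2 -> [0, 5, 5, 19, 27, 15, 39]
Partition 3: pivot=5 at index 1 -> [0, 5, 5, 19, 27, 15, 39]
Partition 4: pivot=15 at index 3 -> [0, 5, 5, 15, 27, 19, 39]
Partition 5: pivot=19 at index 4 -> [0, 5, 5, 15, 19, 27, 39]


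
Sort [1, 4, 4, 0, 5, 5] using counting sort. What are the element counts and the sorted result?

Count array: [1, 1, 0, 0, 2, 2]
(count[i] = number of elements equal to i)
Cumulative count: [1, 2, 2, 2, 4, 6]
Sorted: [0, 1, 4, 4, 5, 5]


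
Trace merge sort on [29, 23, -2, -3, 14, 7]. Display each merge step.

Divide and conquer:
  Merge [23] + [-2] -> [-2, 23]
  Merge [29] + [-2, 23] -> [-2, 23, 29]
  Merge [14] + [7] -> [7, 14]
  Merge [-3] + [7, 14] -> [-3, 7, 14]
  Merge [-2, 23, 29] + [-3, 7, 14] -> [-3, -2, 7, 14, 23, 29]


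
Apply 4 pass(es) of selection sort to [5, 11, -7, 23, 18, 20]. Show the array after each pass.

Pass 1: Select minimum -7 at index 2, swap -> [-7, 11, 5, 23, 18, 20]
Pass 2: Select minimum 5 at index 2, swap -> [-7, 5, 11, 23, 18, 20]
Pass 3: Select minimum 11 at index 2, swap -> [-7, 5, 11, 23, 18, 20]
Pass 4: Select minimum 18 at index 4, swap -> [-7, 5, 11, 18, 23, 20]


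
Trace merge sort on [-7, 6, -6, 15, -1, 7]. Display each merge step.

Divide and conquer:
  Merge [6] + [-6] -> [-6, 6]
  Merge [-7] + [-6, 6] -> [-7, -6, 6]
  Merge [-1] + [7] -> [-1, 7]
  Merge [15] + [-1, 7] -> [-1, 7, 15]
  Merge [-7, -6, 6] + [-1, 7, 15] -> [-7, -6, -1, 6, 7, 15]


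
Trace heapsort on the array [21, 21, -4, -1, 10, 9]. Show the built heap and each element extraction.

Build heap: [21, 21, 9, -1, 10, -4]
Extract 21: [21, 10, 9, -1, -4, 21]
Extract 21: [10, -1, 9, -4, 21, 21]
Extract 10: [9, -1, -4, 10, 21, 21]
Extract 9: [-1, -4, 9, 10, 21, 21]
Extract -1: [-4, -1, 9, 10, 21, 21]


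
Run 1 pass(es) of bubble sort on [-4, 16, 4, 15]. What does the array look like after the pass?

After pass 1: [-4, 4, 15, 16] (2 swaps)
Total swaps: 2


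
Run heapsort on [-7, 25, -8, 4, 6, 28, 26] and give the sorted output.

Build heap: [28, 25, 26, 4, 6, -8, -7]
Extract 28: [26, 25, -7, 4, 6, -8, 28]
Extract 26: [25, 6, -7, 4, -8, 26, 28]
Extract 25: [6, 4, -7, -8, 25, 26, 28]
Extract 6: [4, -8, -7, 6, 25, 26, 28]
Extract 4: [-7, -8, 4, 6, 25, 26, 28]
Extract -7: [-8, -7, 4, 6, 25, 26, 28]


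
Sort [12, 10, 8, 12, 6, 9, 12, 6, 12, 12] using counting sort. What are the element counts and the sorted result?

Count array: [0, 0, 0, 0, 0, 0, 2, 0, 1, 1, 1, 0, 5]
(count[i] = number of elements equal to i)
Cumulative count: [0, 0, 0, 0, 0, 0, 2, 2, 3, 4, 5, 5, 10]
Sorted: [6, 6, 8, 9, 10, 12, 12, 12, 12, 12]


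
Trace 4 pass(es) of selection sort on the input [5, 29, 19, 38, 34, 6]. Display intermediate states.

Pass 1: Select minimum 5 at index 0, swap -> [5, 29, 19, 38, 34, 6]
Pass 2: Select minimum 6 at index 5, swap -> [5, 6, 19, 38, 34, 29]
Pass 3: Select minimum 19 at index 2, swap -> [5, 6, 19, 38, 34, 29]
Pass 4: Select minimum 29 at index 5, swap -> [5, 6, 19, 29, 34, 38]


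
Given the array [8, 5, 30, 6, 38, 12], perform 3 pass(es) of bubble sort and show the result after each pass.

After pass 1: [5, 8, 6, 30, 12, 38] (3 swaps)
After pass 2: [5, 6, 8, 12, 30, 38] (2 swaps)
After pass 3: [5, 6, 8, 12, 30, 38] (0 swaps)
Total swaps: 5


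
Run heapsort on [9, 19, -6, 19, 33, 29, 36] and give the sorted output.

Build heap: [36, 33, 29, 19, 19, 9, -6]
Extract 36: [33, 19, 29, -6, 19, 9, 36]
Extract 33: [29, 19, 9, -6, 19, 33, 36]
Extract 29: [19, 19, 9, -6, 29, 33, 36]
Extract 19: [19, -6, 9, 19, 29, 33, 36]
Extract 19: [9, -6, 19, 19, 29, 33, 36]
Extract 9: [-6, 9, 19, 19, 29, 33, 36]


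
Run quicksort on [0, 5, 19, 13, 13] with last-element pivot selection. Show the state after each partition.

Partition 1: pivot=13 at index 3 -> [0, 5, 13, 13, 19]
Partition 2: pivot=13 at index 2 -> [0, 5, 13, 13, 19]
Partition 3: pivot=5 at index 1 -> [0, 5, 13, 13, 19]


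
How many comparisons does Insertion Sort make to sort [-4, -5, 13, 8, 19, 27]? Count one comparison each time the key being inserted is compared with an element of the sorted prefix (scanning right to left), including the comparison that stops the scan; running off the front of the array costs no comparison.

Insert -5: -4 > -5 (shift), reached front = 1 comparison(s) -> [-5, -4, 13, 8, 19, 27]
Insert 13: -4 <= 13 (stop) = 1 comparison(s) -> [-5, -4, 13, 8, 19, 27]
Insert 8: 13 > 8 (shift), -4 <= 8 (stop) = 2 comparison(s) -> [-5, -4, 8, 13, 19, 27]
Insert 19: 13 <= 19 (stop) = 1 comparison(s) -> [-5, -4, 8, 13, 19, 27]
Insert 27: 19 <= 27 (stop) = 1 comparison(s) -> [-5, -4, 8, 13, 19, 27]
Total comparisons: 1 + 1 + 2 + 1 + 1 = 6


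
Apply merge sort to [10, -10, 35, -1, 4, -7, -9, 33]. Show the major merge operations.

Divide and conquer:
  Merge [10] + [-10] -> [-10, 10]
  Merge [35] + [-1] -> [-1, 35]
  Merge [-10, 10] + [-1, 35] -> [-10, -1, 10, 35]
  Merge [4] + [-7] -> [-7, 4]
  Merge [-9] + [33] -> [-9, 33]
  Merge [-7, 4] + [-9, 33] -> [-9, -7, 4, 33]
  Merge [-10, -1, 10, 35] + [-9, -7, 4, 33] -> [-10, -9, -7, -1, 4, 10, 33, 35]


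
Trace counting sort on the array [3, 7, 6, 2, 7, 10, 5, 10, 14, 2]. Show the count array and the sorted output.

Count array: [0, 0, 2, 1, 0, 1, 1, 2, 0, 0, 2, 0, 0, 0, 1]
(count[i] = number of elements equal to i)
Cumulative count: [0, 0, 2, 3, 3, 4, 5, 7, 7, 7, 9, 9, 9, 9, 10]
Sorted: [2, 2, 3, 5, 6, 7, 7, 10, 10, 14]


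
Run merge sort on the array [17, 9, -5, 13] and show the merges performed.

Divide and conquer:
  Merge [17] + [9] -> [9, 17]
  Merge [-5] + [13] -> [-5, 13]
  Merge [9, 17] + [-5, 13] -> [-5, 9, 13, 17]


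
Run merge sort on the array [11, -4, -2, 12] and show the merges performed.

Divide and conquer:
  Merge [11] + [-4] -> [-4, 11]
  Merge [-2] + [12] -> [-2, 12]
  Merge [-4, 11] + [-2, 12] -> [-4, -2, 11, 12]


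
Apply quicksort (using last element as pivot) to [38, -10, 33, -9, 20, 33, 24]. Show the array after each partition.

Partition 1: pivot=24 at index 3 -> [-10, -9, 20, 24, 33, 33, 38]
Partition 2: pivot=20 at index 2 -> [-10, -9, 20, 24, 33, 33, 38]
Partition 3: pivot=-9 at index 1 -> [-10, -9, 20, 24, 33, 33, 38]
Partition 4: pivot=38 at index 6 -> [-10, -9, 20, 24, 33, 33, 38]
Partition 5: pivot=33 at index 5 -> [-10, -9, 20, 24, 33, 33, 38]


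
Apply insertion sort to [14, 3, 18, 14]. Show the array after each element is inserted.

First element 14 is already 'sorted'
Insert 3: shifted 1 elements -> [3, 14, 18, 14]
Insert 18: shifted 0 elements -> [3, 14, 18, 14]
Insert 14: shifted 1 elements -> [3, 14, 14, 18]


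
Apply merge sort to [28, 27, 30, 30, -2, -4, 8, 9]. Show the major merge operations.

Divide and conquer:
  Merge [28] + [27] -> [27, 28]
  Merge [30] + [30] -> [30, 30]
  Merge [27, 28] + [30, 30] -> [27, 28, 30, 30]
  Merge [-2] + [-4] -> [-4, -2]
  Merge [8] + [9] -> [8, 9]
  Merge [-4, -2] + [8, 9] -> [-4, -2, 8, 9]
  Merge [27, 28, 30, 30] + [-4, -2, 8, 9] -> [-4, -2, 8, 9, 27, 28, 30, 30]


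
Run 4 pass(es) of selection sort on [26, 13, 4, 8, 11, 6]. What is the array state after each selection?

Pass 1: Select minimum 4 at index 2, swap -> [4, 13, 26, 8, 11, 6]
Pass 2: Select minimum 6 at index 5, swap -> [4, 6, 26, 8, 11, 13]
Pass 3: Select minimum 8 at index 3, swap -> [4, 6, 8, 26, 11, 13]
Pass 4: Select minimum 11 at index 4, swap -> [4, 6, 8, 11, 26, 13]


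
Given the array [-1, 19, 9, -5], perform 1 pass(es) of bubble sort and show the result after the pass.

After pass 1: [-1, 9, -5, 19] (2 swaps)
Total swaps: 2


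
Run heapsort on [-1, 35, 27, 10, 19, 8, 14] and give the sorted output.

Build heap: [35, 19, 27, 10, -1, 8, 14]
Extract 35: [27, 19, 14, 10, -1, 8, 35]
Extract 27: [19, 10, 14, 8, -1, 27, 35]
Extract 19: [14, 10, -1, 8, 19, 27, 35]
Extract 14: [10, 8, -1, 14, 19, 27, 35]
Extract 10: [8, -1, 10, 14, 19, 27, 35]
Extract 8: [-1, 8, 10, 14, 19, 27, 35]


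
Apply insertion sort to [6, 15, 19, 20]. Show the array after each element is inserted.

First element 6 is already 'sorted'
Insert 15: shifted 0 elements -> [6, 15, 19, 20]
Insert 19: shifted 0 elements -> [6, 15, 19, 20]
Insert 20: shifted 0 elements -> [6, 15, 19, 20]


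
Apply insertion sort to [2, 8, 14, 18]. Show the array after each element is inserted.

First element 2 is already 'sorted'
Insert 8: shifted 0 elements -> [2, 8, 14, 18]
Insert 14: shifted 0 elements -> [2, 8, 14, 18]
Insert 18: shifted 0 elements -> [2, 8, 14, 18]


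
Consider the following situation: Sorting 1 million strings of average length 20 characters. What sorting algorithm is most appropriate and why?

Best choice: MSD radix sort or Mergesort
Reason: MSD radix sort is a non-comparison sort that buckets the strings by successive character positions, running in time proportional to the total number of characters examined rather than O(n log n) string comparisons; mergesort is a stable O(n log n)-comparison alternative that works for arbitrary variable-length keys


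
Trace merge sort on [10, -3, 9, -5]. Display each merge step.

Divide and conquer:
  Merge [10] + [-3] -> [-3, 10]
  Merge [9] + [-5] -> [-5, 9]
  Merge [-3, 10] + [-5, 9] -> [-5, -3, 9, 10]


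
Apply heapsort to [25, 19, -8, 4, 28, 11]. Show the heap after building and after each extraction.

Build heap: [28, 25, 11, 4, 19, -8]
Extract 28: [25, 19, 11, 4, -8, 28]
Extract 25: [19, 4, 11, -8, 25, 28]
Extract 19: [11, 4, -8, 19, 25, 28]
Extract 11: [4, -8, 11, 19, 25, 28]
Extract 4: [-8, 4, 11, 19, 25, 28]


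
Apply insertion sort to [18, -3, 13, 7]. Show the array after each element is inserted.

First element 18 is already 'sorted'
Insert -3: shifted 1 elements -> [-3, 18, 13, 7]
Insert 13: shifted 1 elements -> [-3, 13, 18, 7]
Insert 7: shifted 2 elements -> [-3, 7, 13, 18]


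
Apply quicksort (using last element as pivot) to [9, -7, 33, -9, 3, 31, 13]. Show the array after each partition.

Partition 1: pivot=13 at index 4 -> [9, -7, -9, 3, 13, 31, 33]
Partition 2: pivot=3 at index 2 -> [-7, -9, 3, 9, 13, 31, 33]
Partition 3: pivot=-9 at index 0 -> [-9, -7, 3, 9, 13, 31, 33]
Partition 4: pivot=33 at index 6 -> [-9, -7, 3, 9, 13, 31, 33]


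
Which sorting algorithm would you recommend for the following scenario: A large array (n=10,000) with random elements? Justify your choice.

Best choice: Quicksort or Mergesort
Reason: Both have O(n log n) average case; quicksort has lower constant factors


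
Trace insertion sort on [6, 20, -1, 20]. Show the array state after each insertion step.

First element 6 is already 'sorted'
Insert 20: shifted 0 elements -> [6, 20, -1, 20]
Insert -1: shifted 2 elements -> [-1, 6, 20, 20]
Insert 20: shifted 0 elements -> [-1, 6, 20, 20]


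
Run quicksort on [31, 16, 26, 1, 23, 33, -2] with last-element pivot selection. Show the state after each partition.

Partition 1: pivot=-2 at index 0 -> [-2, 16, 26, 1, 23, 33, 31]
Partition 2: pivot=31 at index 5 -> [-2, 16, 26, 1, 23, 31, 33]
Partition 3: pivot=23 at index 3 -> [-2, 16, 1, 23, 26, 31, 33]
Partition 4: pivot=1 at index 1 -> [-2, 1, 16, 23, 26, 31, 33]


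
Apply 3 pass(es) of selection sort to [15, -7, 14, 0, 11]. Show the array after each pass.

Pass 1: Select minimum -7 at index 1, swap -> [-7, 15, 14, 0, 11]
Pass 2: Select minimum 0 at index 3, swap -> [-7, 0, 14, 15, 11]
Pass 3: Select minimum 11 at index 4, swap -> [-7, 0, 11, 15, 14]


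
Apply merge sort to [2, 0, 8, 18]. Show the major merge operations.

Divide and conquer:
  Merge [2] + [0] -> [0, 2]
  Merge [8] + [18] -> [8, 18]
  Merge [0, 2] + [8, 18] -> [0, 2, 8, 18]


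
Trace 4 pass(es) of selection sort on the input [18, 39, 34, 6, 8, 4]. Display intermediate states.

Pass 1: Select minimum 4 at index 5, swap -> [4, 39, 34, 6, 8, 18]
Pass 2: Select minimum 6 at index 3, swap -> [4, 6, 34, 39, 8, 18]
Pass 3: Select minimum 8 at index 4, swap -> [4, 6, 8, 39, 34, 18]
Pass 4: Select minimum 18 at index 5, swap -> [4, 6, 8, 18, 34, 39]


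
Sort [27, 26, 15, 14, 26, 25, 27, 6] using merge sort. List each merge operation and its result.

Divide and conquer:
  Merge [27] + [26] -> [26, 27]
  Merge [15] + [14] -> [14, 15]
  Merge [26, 27] + [14, 15] -> [14, 15, 26, 27]
  Merge [26] + [25] -> [25, 26]
  Merge [27] + [6] -> [6, 27]
  Merge [25, 26] + [6, 27] -> [6, 25, 26, 27]
  Merge [14, 15, 26, 27] + [6, 25, 26, 27] -> [6, 14, 15, 25, 26, 26, 27, 27]


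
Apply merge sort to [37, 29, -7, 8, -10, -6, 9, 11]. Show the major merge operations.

Divide and conquer:
  Merge [37] + [29] -> [29, 37]
  Merge [-7] + [8] -> [-7, 8]
  Merge [29, 37] + [-7, 8] -> [-7, 8, 29, 37]
  Merge [-10] + [-6] -> [-10, -6]
  Merge [9] + [11] -> [9, 11]
  Merge [-10, -6] + [9, 11] -> [-10, -6, 9, 11]
  Merge [-7, 8, 29, 37] + [-10, -6, 9, 11] -> [-10, -7, -6, 8, 9, 11, 29, 37]


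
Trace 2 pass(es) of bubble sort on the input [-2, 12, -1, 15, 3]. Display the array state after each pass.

After pass 1: [-2, -1, 12, 3, 15] (2 swaps)
After pass 2: [-2, -1, 3, 12, 15] (1 swaps)
Total swaps: 3


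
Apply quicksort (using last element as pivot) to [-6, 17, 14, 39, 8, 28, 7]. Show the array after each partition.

Partition 1: pivot=7 at index 1 -> [-6, 7, 14, 39, 8, 28, 17]
Partition 2: pivot=17 at index 4 -> [-6, 7, 14, 8, 17, 28, 39]
Partition 3: pivot=8 at index 2 -> [-6, 7, 8, 14, 17, 28, 39]
Partition 4: pivot=39 at index 6 -> [-6, 7, 8, 14, 17, 28, 39]


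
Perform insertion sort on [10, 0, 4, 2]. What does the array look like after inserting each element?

First element 10 is already 'sorted'
Insert 0: shifted 1 elements -> [0, 10, 4, 2]
Insert 4: shifted 1 elements -> [0, 4, 10, 2]
Insert 2: shifted 2 elements -> [0, 2, 4, 10]


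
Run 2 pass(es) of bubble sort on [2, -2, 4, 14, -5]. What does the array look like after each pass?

After pass 1: [-2, 2, 4, -5, 14] (2 swaps)
After pass 2: [-2, 2, -5, 4, 14] (1 swaps)
Total swaps: 3


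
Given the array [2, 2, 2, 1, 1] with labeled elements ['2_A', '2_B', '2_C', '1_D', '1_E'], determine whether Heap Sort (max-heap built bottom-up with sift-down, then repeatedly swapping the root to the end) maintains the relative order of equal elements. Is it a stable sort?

Trace Heap Sort on the labeled array (the key is the number; the letter only tracks identity):
  Build max-heap: [2_A, 2_B, 2_C, 1_D, 1_E]
  Swap root 2_A to index 4, re-heapify first 4 -> [2_B, 1_E, 2_C, 1_D, 2_A]
  Swap root 2_B to index 3, re-heapify first 3 -> [2_C, 1_E, 1_D, 2_B, 2_A]
  Swap root 2_C to index 2, re-heapify first 2 -> [1_D, 1_E, 2_C, 2_B, 2_A]
  Swap root 1_D to index 1, re-heapify first 1 -> [1_E, 1_D, 2_C, 2_B, 2_A]
Final order: [1_E, 1_D, 2_C, 2_B, 2_A]
Equal keys:
  value 1: originally 1_D, 1_E; after sorting 1_E, 1_D -> order changed
  value 2: originally 2_A, 2_B, 2_C; after sorting 2_C, 2_B, 2_A -> order changed
Equal keys were reordered, so Heap Sort is not stable: heap construction and root-to-end swaps move elements without regard to the original order of equal keys. (One such input is enough; an unstable sort may happen to preserve order on other inputs, but it gives no guarantee.)
Answer: Not stable


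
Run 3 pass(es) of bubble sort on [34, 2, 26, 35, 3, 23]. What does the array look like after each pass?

After pass 1: [2, 26, 34, 3, 23, 35] (4 swaps)
After pass 2: [2, 26, 3, 23, 34, 35] (2 swaps)
After pass 3: [2, 3, 23, 26, 34, 35] (2 swaps)
Total swaps: 8


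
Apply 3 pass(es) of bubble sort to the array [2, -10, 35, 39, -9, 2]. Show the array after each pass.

After pass 1: [-10, 2, 35, -9, 2, 39] (3 swaps)
After pass 2: [-10, 2, -9, 2, 35, 39] (2 swaps)
After pass 3: [-10, -9, 2, 2, 35, 39] (1 swaps)
Total swaps: 6


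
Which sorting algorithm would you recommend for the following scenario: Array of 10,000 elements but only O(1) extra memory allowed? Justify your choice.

Best choice: Heapsort
Reason: Heapsort rearranges the array in place using O(1) auxiliary space and still guarantees O(n log n) time; quicksort partitions in place but needs Theta(log n) stack space for recursion (O(n) in the worst case), and mergesort requires O(n) auxiliary space


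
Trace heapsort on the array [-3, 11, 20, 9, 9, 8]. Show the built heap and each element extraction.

Build heap: [20, 11, 8, 9, 9, -3]
Extract 20: [11, 9, 8, -3, 9, 20]
Extract 11: [9, 9, 8, -3, 11, 20]
Extract 9: [9, -3, 8, 9, 11, 20]
Extract 9: [8, -3, 9, 9, 11, 20]
Extract 8: [-3, 8, 9, 9, 11, 20]


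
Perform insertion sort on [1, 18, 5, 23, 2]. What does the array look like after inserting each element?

First element 1 is already 'sorted'
Insert 18: shifted 0 elements -> [1, 18, 5, 23, 2]
Insert 5: shifted 1 elements -> [1, 5, 18, 23, 2]
Insert 23: shifted 0 elements -> [1, 5, 18, 23, 2]
Insert 2: shifted 3 elements -> [1, 2, 5, 18, 23]


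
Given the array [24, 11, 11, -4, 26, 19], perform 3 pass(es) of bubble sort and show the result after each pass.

After pass 1: [11, 11, -4, 24, 19, 26] (4 swaps)
After pass 2: [11, -4, 11, 19, 24, 26] (2 swaps)
After pass 3: [-4, 11, 11, 19, 24, 26] (1 swaps)
Total swaps: 7


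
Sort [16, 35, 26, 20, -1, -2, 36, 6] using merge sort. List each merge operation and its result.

Divide and conquer:
  Merge [16] + [35] -> [16, 35]
  Merge [26] + [20] -> [20, 26]
  Merge [16, 35] + [20, 26] -> [16, 20, 26, 35]
  Merge [-1] + [-2] -> [-2, -1]
  Merge [36] + [6] -> [6, 36]
  Merge [-2, -1] + [6, 36] -> [-2, -1, 6, 36]
  Merge [16, 20, 26, 35] + [-2, -1, 6, 36] -> [-2, -1, 6, 16, 20, 26, 35, 36]


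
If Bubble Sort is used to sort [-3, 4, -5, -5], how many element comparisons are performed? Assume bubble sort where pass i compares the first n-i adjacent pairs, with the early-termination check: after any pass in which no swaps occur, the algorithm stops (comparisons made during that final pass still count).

Pass 1: compare adjacent pairs (0,1)..(2,3) = 3 comparison(s), 2 swap(s) -> [-3, -5, -5, 4]
Pass 2: compare adjacent pairs (0,1)..(1,2) = 2 comparison(s), 2 swap(s) -> [-5, -5, -3, 4]
Pass 3: compare adjacent pairs (0,1)..(0,1) = 1 comparison(s), 0 swap(s) -> [-5, -5, -3, 4]
No swaps in this pass, so bubble sort stops here.
Total comparisons: 3 + 2 + 1 = 6


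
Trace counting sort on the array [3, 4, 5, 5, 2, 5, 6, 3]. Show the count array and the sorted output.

Count array: [0, 0, 1, 2, 1, 3, 1]
(count[i] = number of elements equal to i)
Cumulative count: [0, 0, 1, 3, 4, 7, 8]
Sorted: [2, 3, 3, 4, 5, 5, 5, 6]


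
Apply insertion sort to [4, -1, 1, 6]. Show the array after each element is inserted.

First element 4 is already 'sorted'
Insert -1: shifted 1 elements -> [-1, 4, 1, 6]
Insert 1: shifted 1 elements -> [-1, 1, 4, 6]
Insert 6: shifted 0 elements -> [-1, 1, 4, 6]


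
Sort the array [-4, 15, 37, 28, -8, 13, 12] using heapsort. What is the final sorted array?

Build heap: [37, 28, 13, 15, -8, -4, 12]
Extract 37: [28, 15, 13, 12, -8, -4, 37]
Extract 28: [15, 12, 13, -4, -8, 28, 37]
Extract 15: [13, 12, -8, -4, 15, 28, 37]
Extract 13: [12, -4, -8, 13, 15, 28, 37]
Extract 12: [-4, -8, 12, 13, 15, 28, 37]
Extract -4: [-8, -4, 12, 13, 15, 28, 37]


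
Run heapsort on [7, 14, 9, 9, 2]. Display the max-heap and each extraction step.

Build heap: [14, 9, 9, 7, 2]
Extract 14: [9, 7, 9, 2, 14]
Extract 9: [9, 7, 2, 9, 14]
Extract 9: [7, 2, 9, 9, 14]
Extract 7: [2, 7, 9, 9, 14]


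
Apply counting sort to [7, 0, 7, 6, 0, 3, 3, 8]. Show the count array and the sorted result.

Count array: [2, 0, 0, 2, 0, 0, 1, 2, 1]
(count[i] = number of elements equal to i)
Cumulative count: [2, 2, 2, 4, 4, 4, 5, 7, 8]
Sorted: [0, 0, 3, 3, 6, 7, 7, 8]


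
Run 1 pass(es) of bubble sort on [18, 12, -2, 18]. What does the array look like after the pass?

After pass 1: [12, -2, 18, 18] (2 swaps)
Total swaps: 2


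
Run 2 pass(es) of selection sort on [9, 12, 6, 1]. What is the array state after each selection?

Pass 1: Select minimum 1 at index 3, swap -> [1, 12, 6, 9]
Pass 2: Select minimum 6 at index 2, swap -> [1, 6, 12, 9]


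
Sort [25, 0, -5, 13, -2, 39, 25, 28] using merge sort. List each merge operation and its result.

Divide and conquer:
  Merge [25] + [0] -> [0, 25]
  Merge [-5] + [13] -> [-5, 13]
  Merge [0, 25] + [-5, 13] -> [-5, 0, 13, 25]
  Merge [-2] + [39] -> [-2, 39]
  Merge [25] + [28] -> [25, 28]
  Merge [-2, 39] + [25, 28] -> [-2, 25, 28, 39]
  Merge [-5, 0, 13, 25] + [-2, 25, 28, 39] -> [-5, -2, 0, 13, 25, 25, 28, 39]


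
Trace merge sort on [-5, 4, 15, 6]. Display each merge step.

Divide and conquer:
  Merge [-5] + [4] -> [-5, 4]
  Merge [15] + [6] -> [6, 15]
  Merge [-5, 4] + [6, 15] -> [-5, 4, 6, 15]


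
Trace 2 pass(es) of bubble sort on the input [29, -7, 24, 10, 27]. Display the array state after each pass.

After pass 1: [-7, 24, 10, 27, 29] (4 swaps)
After pass 2: [-7, 10, 24, 27, 29] (1 swaps)
Total swaps: 5


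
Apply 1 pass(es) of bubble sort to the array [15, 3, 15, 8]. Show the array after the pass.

After pass 1: [3, 15, 8, 15] (2 swaps)
Total swaps: 2


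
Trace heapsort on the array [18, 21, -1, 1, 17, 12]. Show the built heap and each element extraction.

Build heap: [21, 18, 12, 1, 17, -1]
Extract 21: [18, 17, 12, 1, -1, 21]
Extract 18: [17, 1, 12, -1, 18, 21]
Extract 17: [12, 1, -1, 17, 18, 21]
Extract 12: [1, -1, 12, 17, 18, 21]
Extract 1: [-1, 1, 12, 17, 18, 21]


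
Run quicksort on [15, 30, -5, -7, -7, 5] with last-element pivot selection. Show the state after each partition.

Partition 1: pivot=5 at index 3 -> [-5, -7, -7, 5, 15, 30]
Partition 2: pivot=-7 at index 1 -> [-7, -7, -5, 5, 15, 30]
Partition 3: pivot=30 at index 5 -> [-7, -7, -5, 5, 15, 30]


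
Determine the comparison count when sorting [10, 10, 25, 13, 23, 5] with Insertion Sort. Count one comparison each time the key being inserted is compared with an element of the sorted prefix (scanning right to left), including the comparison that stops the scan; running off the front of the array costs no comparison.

Insert 10: 10 <= 10 (stop) = 1 comparison(s) -> [10, 10, 25, 13, 23, 5]
Insert 25: 10 <= 25 (stop) = 1 comparison(s) -> [10, 10, 25, 13, 23, 5]
Insert 13: 25 > 13 (shift), 10 <= 13 (stop) = 2 comparison(s) -> [10, 10, 13, 25, 23, 5]
Insert 23: 25 > 23 (shift), 13 <= 23 (stop) = 2 comparison(s) -> [10, 10, 13, 23, 25, 5]
Insert 5: 25 > 5 (shift), 23 > 5 (shift), 13 > 5 (shift), 10 > 5 (shift), 10 > 5 (shift), reached front = 5 comparison(s) -> [5, 10, 10, 13, 23, 25]
Total comparisons: 1 + 1 + 2 + 2 + 5 = 11


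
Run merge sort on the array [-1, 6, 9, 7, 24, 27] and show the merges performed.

Divide and conquer:
  Merge [6] + [9] -> [6, 9]
  Merge [-1] + [6, 9] -> [-1, 6, 9]
  Merge [24] + [27] -> [24, 27]
  Merge [7] + [24, 27] -> [7, 24, 27]
  Merge [-1, 6, 9] + [7, 24, 27] -> [-1, 6, 7, 9, 24, 27]


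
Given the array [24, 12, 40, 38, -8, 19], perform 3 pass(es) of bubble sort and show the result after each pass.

After pass 1: [12, 24, 38, -8, 19, 40] (4 swaps)
After pass 2: [12, 24, -8, 19, 38, 40] (2 swaps)
After pass 3: [12, -8, 19, 24, 38, 40] (2 swaps)
Total swaps: 8


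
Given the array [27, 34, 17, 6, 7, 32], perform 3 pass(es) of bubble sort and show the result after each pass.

After pass 1: [27, 17, 6, 7, 32, 34] (4 swaps)
After pass 2: [17, 6, 7, 27, 32, 34] (3 swaps)
After pass 3: [6, 7, 17, 27, 32, 34] (2 swaps)
Total swaps: 9


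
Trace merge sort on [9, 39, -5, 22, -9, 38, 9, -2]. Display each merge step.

Divide and conquer:
  Merge [9] + [39] -> [9, 39]
  Merge [-5] + [22] -> [-5, 22]
  Merge [9, 39] + [-5, 22] -> [-5, 9, 22, 39]
  Merge [-9] + [38] -> [-9, 38]
  Merge [9] + [-2] -> [-2, 9]
  Merge [-9, 38] + [-2, 9] -> [-9, -2, 9, 38]
  Merge [-5, 9, 22, 39] + [-9, -2, 9, 38] -> [-9, -5, -2, 9, 9, 22, 38, 39]


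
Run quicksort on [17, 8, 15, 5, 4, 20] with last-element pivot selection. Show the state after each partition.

Partition 1: pivot=20 at index 5 -> [17, 8, 15, 5, 4, 20]
Partition 2: pivot=4 at index 0 -> [4, 8, 15, 5, 17, 20]
Partition 3: pivot=17 at index 4 -> [4, 8, 15, 5, 17, 20]
Partition 4: pivot=5 at index 1 -> [4, 5, 15, 8, 17, 20]
Partition 5: pivot=8 at index 2 -> [4, 5, 8, 15, 17, 20]


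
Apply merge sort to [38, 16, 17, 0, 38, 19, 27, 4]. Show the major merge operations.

Divide and conquer:
  Merge [38] + [16] -> [16, 38]
  Merge [17] + [0] -> [0, 17]
  Merge [16, 38] + [0, 17] -> [0, 16, 17, 38]
  Merge [38] + [19] -> [19, 38]
  Merge [27] + [4] -> [4, 27]
  Merge [19, 38] + [4, 27] -> [4, 19, 27, 38]
  Merge [0, 16, 17, 38] + [4, 19, 27, 38] -> [0, 4, 16, 17, 19, 27, 38, 38]


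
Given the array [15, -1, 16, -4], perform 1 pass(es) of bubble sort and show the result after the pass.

After pass 1: [-1, 15, -4, 16] (2 swaps)
Total swaps: 2


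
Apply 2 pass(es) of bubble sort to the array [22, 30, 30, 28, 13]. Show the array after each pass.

After pass 1: [22, 30, 28, 13, 30] (2 swaps)
After pass 2: [22, 28, 13, 30, 30] (2 swaps)
Total swaps: 4


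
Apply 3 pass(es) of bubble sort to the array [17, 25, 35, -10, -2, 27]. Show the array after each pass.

After pass 1: [17, 25, -10, -2, 27, 35] (3 swaps)
After pass 2: [17, -10, -2, 25, 27, 35] (2 swaps)
After pass 3: [-10, -2, 17, 25, 27, 35] (2 swaps)
Total swaps: 7


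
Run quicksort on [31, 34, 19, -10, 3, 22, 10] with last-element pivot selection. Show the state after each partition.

Partition 1: pivot=10 at index 2 -> [-10, 3, 10, 31, 34, 22, 19]
Partition 2: pivot=3 at index 1 -> [-10, 3, 10, 31, 34, 22, 19]
Partition 3: pivot=19 at index 3 -> [-10, 3, 10, 19, 34, 22, 31]
Partition 4: pivot=31 at index 5 -> [-10, 3, 10, 19, 22, 31, 34]


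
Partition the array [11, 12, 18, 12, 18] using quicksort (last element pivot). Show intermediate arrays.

Partition 1: pivot=18 at index 4 -> [11, 12, 18, 12, 18]
Partition 2: pivot=12 at index 2 -> [11, 12, 12, 18, 18]
Partition 3: pivot=12 at index 1 -> [11, 12, 12, 18, 18]


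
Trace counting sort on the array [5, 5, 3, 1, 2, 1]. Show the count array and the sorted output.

Count array: [0, 2, 1, 1, 0, 2]
(count[i] = number of elements equal to i)
Cumulative count: [0, 2, 3, 4, 4, 6]
Sorted: [1, 1, 2, 3, 5, 5]


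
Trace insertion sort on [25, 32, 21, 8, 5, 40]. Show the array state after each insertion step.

First element 25 is already 'sorted'
Insert 32: shifted 0 elements -> [25, 32, 21, 8, 5, 40]
Insert 21: shifted 2 elements -> [21, 25, 32, 8, 5, 40]
Insert 8: shifted 3 elements -> [8, 21, 25, 32, 5, 40]
Insert 5: shifted 4 elements -> [5, 8, 21, 25, 32, 40]
Insert 40: shifted 0 elements -> [5, 8, 21, 25, 32, 40]


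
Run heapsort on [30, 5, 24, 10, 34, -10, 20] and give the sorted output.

Build heap: [34, 30, 24, 10, 5, -10, 20]
Extract 34: [30, 20, 24, 10, 5, -10, 34]
Extract 30: [24, 20, -10, 10, 5, 30, 34]
Extract 24: [20, 10, -10, 5, 24, 30, 34]
Extract 20: [10, 5, -10, 20, 24, 30, 34]
Extract 10: [5, -10, 10, 20, 24, 30, 34]
Extract 5: [-10, 5, 10, 20, 24, 30, 34]


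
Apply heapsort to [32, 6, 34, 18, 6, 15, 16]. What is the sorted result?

Build heap: [34, 18, 32, 6, 6, 15, 16]
Extract 34: [32, 18, 16, 6, 6, 15, 34]
Extract 32: [18, 15, 16, 6, 6, 32, 34]
Extract 18: [16, 15, 6, 6, 18, 32, 34]
Extract 16: [15, 6, 6, 16, 18, 32, 34]
Extract 15: [6, 6, 15, 16, 18, 32, 34]
Extract 6: [6, 6, 15, 16, 18, 32, 34]


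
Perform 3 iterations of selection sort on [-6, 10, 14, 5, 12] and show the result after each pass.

Pass 1: Select minimum -6 at index 0, swap -> [-6, 10, 14, 5, 12]
Pass 2: Select minimum 5 at index 3, swap -> [-6, 5, 14, 10, 12]
Pass 3: Select minimum 10 at index 3, swap -> [-6, 5, 10, 14, 12]


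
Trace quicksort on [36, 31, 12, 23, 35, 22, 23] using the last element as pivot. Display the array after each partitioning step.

Partition 1: pivot=23 at index 3 -> [12, 23, 22, 23, 35, 36, 31]
Partition 2: pivot=22 at index 1 -> [12, 22, 23, 23, 35, 36, 31]
Partition 3: pivot=31 at index 4 -> [12, 22, 23, 23, 31, 36, 35]
Partition 4: pivot=35 at index 5 -> [12, 22, 23, 23, 31, 35, 36]


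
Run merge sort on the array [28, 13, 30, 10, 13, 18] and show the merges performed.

Divide and conquer:
  Merge [13] + [30] -> [13, 30]
  Merge [28] + [13, 30] -> [13, 28, 30]
  Merge [13] + [18] -> [13, 18]
  Merge [10] + [13, 18] -> [10, 13, 18]
  Merge [13, 28, 30] + [10, 13, 18] -> [10, 13, 13, 18, 28, 30]


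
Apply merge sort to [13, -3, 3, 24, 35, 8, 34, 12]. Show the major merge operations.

Divide and conquer:
  Merge [13] + [-3] -> [-3, 13]
  Merge [3] + [24] -> [3, 24]
  Merge [-3, 13] + [3, 24] -> [-3, 3, 13, 24]
  Merge [35] + [8] -> [8, 35]
  Merge [34] + [12] -> [12, 34]
  Merge [8, 35] + [12, 34] -> [8, 12, 34, 35]
  Merge [-3, 3, 13, 24] + [8, 12, 34, 35] -> [-3, 3, 8, 12, 13, 24, 34, 35]


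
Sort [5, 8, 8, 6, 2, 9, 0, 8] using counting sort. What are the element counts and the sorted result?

Count array: [1, 0, 1, 0, 0, 1, 1, 0, 3, 1]
(count[i] = number of elements equal to i)
Cumulative count: [1, 1, 2, 2, 2, 3, 4, 4, 7, 8]
Sorted: [0, 2, 5, 6, 8, 8, 8, 9]


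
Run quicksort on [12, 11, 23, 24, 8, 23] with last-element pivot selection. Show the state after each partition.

Partition 1: pivot=23 at index 4 -> [12, 11, 23, 8, 23, 24]
Partition 2: pivot=8 at index 0 -> [8, 11, 23, 12, 23, 24]
Partition 3: pivot=12 at index 2 -> [8, 11, 12, 23, 23, 24]


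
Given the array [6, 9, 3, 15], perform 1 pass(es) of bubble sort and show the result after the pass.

After pass 1: [6, 3, 9, 15] (1 swaps)
Total swaps: 1


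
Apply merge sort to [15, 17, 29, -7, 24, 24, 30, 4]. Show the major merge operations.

Divide and conquer:
  Merge [15] + [17] -> [15, 17]
  Merge [29] + [-7] -> [-7, 29]
  Merge [15, 17] + [-7, 29] -> [-7, 15, 17, 29]
  Merge [24] + [24] -> [24, 24]
  Merge [30] + [4] -> [4, 30]
  Merge [24, 24] + [4, 30] -> [4, 24, 24, 30]
  Merge [-7, 15, 17, 29] + [4, 24, 24, 30] -> [-7, 4, 15, 17, 24, 24, 29, 30]
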